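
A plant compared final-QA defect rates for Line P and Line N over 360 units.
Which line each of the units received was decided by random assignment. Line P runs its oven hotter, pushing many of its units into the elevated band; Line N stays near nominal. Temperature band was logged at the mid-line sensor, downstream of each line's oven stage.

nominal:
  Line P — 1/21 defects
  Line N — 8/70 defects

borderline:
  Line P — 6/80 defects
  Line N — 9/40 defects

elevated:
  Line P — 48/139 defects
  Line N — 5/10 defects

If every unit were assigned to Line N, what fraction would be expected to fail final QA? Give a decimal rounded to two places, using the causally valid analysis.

The in-process temperature band-specific comparison favours Line P throughout, but the pooled figures favour Line N. The question is whether to condition on in-process temperature band.
In-process temperature band here is a post-treatment variable shaped by the line; conditioning on it would introduce bias rather than remove it. The overall comparison is the causal one.
So P(outcome | do(Line N)) is just the pooled rate for Line N: 22/120 = 0.183.

0.18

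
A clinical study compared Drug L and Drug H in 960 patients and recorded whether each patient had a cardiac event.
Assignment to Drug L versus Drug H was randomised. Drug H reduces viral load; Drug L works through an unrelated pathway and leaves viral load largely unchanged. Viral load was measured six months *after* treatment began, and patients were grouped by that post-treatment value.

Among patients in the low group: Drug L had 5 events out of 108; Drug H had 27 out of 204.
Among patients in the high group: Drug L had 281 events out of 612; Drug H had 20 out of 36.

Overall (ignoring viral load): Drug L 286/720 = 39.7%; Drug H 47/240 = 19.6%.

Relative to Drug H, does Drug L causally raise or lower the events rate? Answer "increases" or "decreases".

Viral load is recorded after the drug and is itself shifted by it — it sits on the causal path from drug to outcome. Conditioning on a mediator would strip out part of the effect we want; the pooled comparison gives the total causal effect.
Pooled: Drug L 39.7% vs Drug H 19.6%; Drug H is lower overall.

increases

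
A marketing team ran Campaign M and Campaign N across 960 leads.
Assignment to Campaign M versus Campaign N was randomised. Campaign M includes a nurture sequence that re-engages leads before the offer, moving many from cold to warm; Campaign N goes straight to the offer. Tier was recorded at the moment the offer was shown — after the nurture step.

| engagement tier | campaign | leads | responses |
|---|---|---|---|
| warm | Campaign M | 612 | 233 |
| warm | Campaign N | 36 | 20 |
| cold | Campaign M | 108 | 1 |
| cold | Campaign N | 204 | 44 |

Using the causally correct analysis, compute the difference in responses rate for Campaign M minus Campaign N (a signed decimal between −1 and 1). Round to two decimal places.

The engagement tier-specific comparison favours Campaign N throughout, but the pooled figures favour Campaign M. The question is whether to condition on engagement tier.
Engagement tier lies on the pathway campaign → engagement tier → outcome, so adjusting for it blocks the indirect effect. For the total causal effect of campaign, use the unadjusted pooled rates.
The causal difference is the pooled difference: 0.325 − 0.267 = +0.058.

+0.06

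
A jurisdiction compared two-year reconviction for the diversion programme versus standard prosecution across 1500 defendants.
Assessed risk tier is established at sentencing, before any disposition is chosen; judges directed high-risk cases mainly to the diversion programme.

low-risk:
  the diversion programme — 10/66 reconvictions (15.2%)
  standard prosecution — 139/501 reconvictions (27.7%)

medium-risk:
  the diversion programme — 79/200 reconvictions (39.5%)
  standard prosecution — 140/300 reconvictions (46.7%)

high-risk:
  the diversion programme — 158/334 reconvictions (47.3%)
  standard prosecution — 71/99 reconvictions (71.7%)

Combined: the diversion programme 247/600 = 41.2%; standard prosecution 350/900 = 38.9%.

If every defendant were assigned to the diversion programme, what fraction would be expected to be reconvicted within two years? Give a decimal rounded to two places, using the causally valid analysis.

0.33

the diversion programme is lower inside every assessed risk tier stratum but standard prosecution is lower in aggregate. Whether to stratify depends on how assessed risk tier relates to the disposition.
Nothing the disposition does changes assessed risk tier; the imbalance is an allocation artefact. With assessed risk tier also predicting the outcome, the pooled figure is confounded, and the within-stratum comparison is the causal one.
Standardising the diversion programme to the population assessed risk tier mix: 0.378·10/66 + 0.333·79/200 + 0.289·158/334 = 0.325.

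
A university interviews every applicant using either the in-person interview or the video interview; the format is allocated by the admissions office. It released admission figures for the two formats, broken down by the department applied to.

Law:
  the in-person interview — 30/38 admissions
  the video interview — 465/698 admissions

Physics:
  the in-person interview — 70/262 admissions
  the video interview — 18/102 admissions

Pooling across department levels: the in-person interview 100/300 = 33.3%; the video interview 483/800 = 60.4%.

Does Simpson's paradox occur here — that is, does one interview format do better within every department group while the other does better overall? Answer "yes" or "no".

yes

Within each department level (Law 78.9% vs 66.6%; Physics 26.7% vs 17.6%), the in-person interview has the higher rate every time. Pooled: 33.3% vs 60.4% — the video interview has the higher rate overall. The two comparisons disagree.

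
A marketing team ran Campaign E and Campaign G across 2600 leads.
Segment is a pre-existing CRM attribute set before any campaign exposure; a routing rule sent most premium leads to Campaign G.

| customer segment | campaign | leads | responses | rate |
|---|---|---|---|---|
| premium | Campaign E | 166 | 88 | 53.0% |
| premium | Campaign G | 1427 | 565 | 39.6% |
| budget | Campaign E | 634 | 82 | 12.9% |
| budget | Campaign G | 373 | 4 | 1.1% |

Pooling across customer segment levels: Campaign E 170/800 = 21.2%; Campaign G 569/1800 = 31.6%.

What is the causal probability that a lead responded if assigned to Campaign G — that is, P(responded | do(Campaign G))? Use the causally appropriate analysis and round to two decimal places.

0.25

Within every customer segment level Campaign E has the higher rate, yet pooled Campaign G does — Simpson's reversal.
Here customer segment is a common cause — it drives both which campaign a case falls under and the outcome. The crude comparison mixes populations; the stratum-specific rates are the causally relevant ones.
Standardising Campaign G to the population customer segment mix: 0.613·565/1427 + 0.387·4/373 = 0.247.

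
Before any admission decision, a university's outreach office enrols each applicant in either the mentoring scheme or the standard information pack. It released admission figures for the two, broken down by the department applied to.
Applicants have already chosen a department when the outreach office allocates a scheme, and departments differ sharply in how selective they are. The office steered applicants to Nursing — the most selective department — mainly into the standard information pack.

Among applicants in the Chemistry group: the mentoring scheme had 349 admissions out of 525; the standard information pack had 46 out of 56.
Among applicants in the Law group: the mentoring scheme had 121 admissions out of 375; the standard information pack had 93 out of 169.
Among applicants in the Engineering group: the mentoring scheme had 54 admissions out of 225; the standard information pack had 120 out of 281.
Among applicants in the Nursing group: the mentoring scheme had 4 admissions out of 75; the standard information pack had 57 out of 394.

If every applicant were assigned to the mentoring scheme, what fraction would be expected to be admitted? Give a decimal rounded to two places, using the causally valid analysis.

Within every department level the standard information pack has the higher rate, yet pooled the mentoring scheme does — Simpson's reversal.
Department differs across outreach schemes for reasons unrelated to any effect of the outreach scheme itself, and it separately predicts the outcome — a classic confounder. We must compare within department levels.
Standardising the mentoring scheme to the population department mix: 0.277·349/525 + 0.259·121/375 + 0.241·54/225 + 0.223·4/75 = 0.337.

0.34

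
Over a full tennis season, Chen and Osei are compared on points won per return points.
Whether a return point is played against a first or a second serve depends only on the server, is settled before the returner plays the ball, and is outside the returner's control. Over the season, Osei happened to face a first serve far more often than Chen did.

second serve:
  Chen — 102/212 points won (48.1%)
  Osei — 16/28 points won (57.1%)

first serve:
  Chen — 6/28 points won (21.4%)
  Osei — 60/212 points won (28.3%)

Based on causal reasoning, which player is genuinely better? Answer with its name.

Osei

Within every serve type level Osei has the higher rate, yet pooled Chen does — Simpson's reversal.
Here serve type is a common cause — it drives both which player a case falls under and the outcome. The crude comparison mixes populations; the stratum-specific rates are the causally relevant ones.
Within each level — second serve: 48.1% vs 57.1%; first serve: 21.4% vs 28.3% — Osei is higher every time.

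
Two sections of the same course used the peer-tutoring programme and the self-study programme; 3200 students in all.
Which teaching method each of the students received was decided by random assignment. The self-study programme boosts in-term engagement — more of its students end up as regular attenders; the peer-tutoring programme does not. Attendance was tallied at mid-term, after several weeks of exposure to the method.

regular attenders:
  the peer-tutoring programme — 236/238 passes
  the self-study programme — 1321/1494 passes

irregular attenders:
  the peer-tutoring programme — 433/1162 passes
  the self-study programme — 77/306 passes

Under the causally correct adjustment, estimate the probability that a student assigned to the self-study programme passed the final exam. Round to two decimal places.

0.78

Because the teaching method influences mid-term attendance, mid-term attendance is a post-treatment mediator, not a confounder. Stratifying on it would bias the estimate; the causal effect is the crude pooled difference.
So P(outcome | do(the self-study programme)) is just the pooled rate for the self-study programme: 1398/1800 = 0.777.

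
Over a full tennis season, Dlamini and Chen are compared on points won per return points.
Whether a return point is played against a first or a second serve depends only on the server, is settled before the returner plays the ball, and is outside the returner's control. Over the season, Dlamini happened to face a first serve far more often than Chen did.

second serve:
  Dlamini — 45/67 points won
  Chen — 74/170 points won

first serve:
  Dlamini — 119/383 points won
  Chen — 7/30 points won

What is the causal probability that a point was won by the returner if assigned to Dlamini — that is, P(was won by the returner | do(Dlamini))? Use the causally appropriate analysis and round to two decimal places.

Serve type differs across players for reasons unrelated to any effect of the player itself, and it separately predicts the outcome — a classic confounder. We must compare within serve type levels.
Standardising Dlamini to the population serve type mix: 0.365·45/67 + 0.635·119/383 = 0.442.

0.44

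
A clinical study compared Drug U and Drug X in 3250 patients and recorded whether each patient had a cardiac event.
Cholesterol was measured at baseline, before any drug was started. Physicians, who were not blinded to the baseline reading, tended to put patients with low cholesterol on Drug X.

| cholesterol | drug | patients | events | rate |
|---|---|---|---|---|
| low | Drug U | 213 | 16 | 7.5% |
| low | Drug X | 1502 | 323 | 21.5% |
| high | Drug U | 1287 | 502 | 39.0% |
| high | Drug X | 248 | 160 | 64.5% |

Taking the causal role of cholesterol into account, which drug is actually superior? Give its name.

Cholesterol is set before the drug has any effect — it is not caused by the drug — and it independently drives the outcome. That makes it a confounder, so the causal comparison is within cholesterol levels.
Within each level — low: 7.5% vs 21.5%; high: 39.0% vs 64.5% — Drug U is lower every time.

Drug U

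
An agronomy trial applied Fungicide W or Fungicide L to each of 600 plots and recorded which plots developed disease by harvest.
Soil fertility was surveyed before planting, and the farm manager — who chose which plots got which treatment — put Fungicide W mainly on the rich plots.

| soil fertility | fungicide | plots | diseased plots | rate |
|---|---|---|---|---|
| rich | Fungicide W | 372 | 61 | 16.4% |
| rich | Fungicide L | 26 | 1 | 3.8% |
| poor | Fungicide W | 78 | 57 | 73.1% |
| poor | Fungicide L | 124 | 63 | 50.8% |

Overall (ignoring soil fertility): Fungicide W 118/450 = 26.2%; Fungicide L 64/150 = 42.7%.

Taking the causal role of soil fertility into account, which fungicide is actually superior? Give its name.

The imbalance in soil fertility arose from how plots were allocated, not from anything the fungicide did; and soil fertility independently affects the outcome. The pooled gap is confounded — condition on soil fertility.
Within each level — rich: 16.4% vs 3.8%; poor: 73.1% vs 50.8% — Fungicide L is lower every time.

Fungicide L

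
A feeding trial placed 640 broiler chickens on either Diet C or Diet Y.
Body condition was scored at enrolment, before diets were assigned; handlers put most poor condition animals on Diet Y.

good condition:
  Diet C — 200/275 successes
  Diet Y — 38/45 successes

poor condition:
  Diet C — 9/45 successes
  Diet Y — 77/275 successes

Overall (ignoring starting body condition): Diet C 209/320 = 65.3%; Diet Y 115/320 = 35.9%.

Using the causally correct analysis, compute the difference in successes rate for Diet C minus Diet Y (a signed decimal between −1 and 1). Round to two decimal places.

Nothing the diet does changes starting body condition; the imbalance is an allocation artefact. With starting body condition also predicting the outcome, the pooled figure is confounded, and the within-stratum comparison is the causal one.
Adjusting over the population distribution of starting body condition: 0.500·(0.727−0.844) + 0.500·(0.200−0.280) = -0.099.

-0.10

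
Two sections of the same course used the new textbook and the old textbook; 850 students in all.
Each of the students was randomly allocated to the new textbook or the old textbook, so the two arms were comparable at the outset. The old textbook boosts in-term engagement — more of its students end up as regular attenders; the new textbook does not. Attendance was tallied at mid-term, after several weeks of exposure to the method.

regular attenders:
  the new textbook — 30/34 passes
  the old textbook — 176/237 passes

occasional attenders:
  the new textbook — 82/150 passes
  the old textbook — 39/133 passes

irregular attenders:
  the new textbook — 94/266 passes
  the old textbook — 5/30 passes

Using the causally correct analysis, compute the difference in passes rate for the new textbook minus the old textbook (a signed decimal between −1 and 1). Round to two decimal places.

-0.09

Mid-term attendance here is a post-treatment variable shaped by the teaching method; conditioning on it would introduce bias rather than remove it. The overall comparison is the causal one.
The causal difference is the pooled difference: 0.458 − 0.550 = -0.092.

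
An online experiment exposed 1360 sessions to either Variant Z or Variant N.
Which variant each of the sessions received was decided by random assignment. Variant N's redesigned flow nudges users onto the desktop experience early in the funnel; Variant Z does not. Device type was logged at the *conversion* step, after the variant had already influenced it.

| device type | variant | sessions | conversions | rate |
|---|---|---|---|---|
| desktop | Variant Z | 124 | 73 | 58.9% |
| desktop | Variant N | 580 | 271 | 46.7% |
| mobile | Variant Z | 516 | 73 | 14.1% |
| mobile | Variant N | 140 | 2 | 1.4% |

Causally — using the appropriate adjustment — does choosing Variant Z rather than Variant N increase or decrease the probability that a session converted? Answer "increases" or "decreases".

The stratified and pooled comparisons disagree (Variant Z wins within each device type; Variant N wins overall), so the answer turns on the causal role of device type.
Device type is recorded after the variant and is itself shifted by it — it sits on the causal path from variant to outcome. Conditioning on a mediator would strip out part of the effect we want; the pooled comparison gives the total causal effect.
Pooled: Variant Z 22.8% vs Variant N 37.9%; Variant N is higher overall.

decreases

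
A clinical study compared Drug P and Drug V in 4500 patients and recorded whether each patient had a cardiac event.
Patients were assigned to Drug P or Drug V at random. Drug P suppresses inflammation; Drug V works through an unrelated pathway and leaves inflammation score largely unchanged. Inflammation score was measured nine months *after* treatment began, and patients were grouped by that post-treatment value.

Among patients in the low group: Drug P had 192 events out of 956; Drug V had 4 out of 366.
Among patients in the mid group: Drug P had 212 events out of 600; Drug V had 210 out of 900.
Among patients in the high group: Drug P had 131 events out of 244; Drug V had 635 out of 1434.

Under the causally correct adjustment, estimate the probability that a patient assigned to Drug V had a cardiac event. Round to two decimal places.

0.31

Because the drug influences inflammation score, inflammation score is a post-treatment mediator, not a confounder. Stratifying on it would bias the estimate; the causal effect is the crude pooled difference.
So P(outcome | do(Drug V)) is just the pooled rate for Drug V: 849/2700 = 0.314.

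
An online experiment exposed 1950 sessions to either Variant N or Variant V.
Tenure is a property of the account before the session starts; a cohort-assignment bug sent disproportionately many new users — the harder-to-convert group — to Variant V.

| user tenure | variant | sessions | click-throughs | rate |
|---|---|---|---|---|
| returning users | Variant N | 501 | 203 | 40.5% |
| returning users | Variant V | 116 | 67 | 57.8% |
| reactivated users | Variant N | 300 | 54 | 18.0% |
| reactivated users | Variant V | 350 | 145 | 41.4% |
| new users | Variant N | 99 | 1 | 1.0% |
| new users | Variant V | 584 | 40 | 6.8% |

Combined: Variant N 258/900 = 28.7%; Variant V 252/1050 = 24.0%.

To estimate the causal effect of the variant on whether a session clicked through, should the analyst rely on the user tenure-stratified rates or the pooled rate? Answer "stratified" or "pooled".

User tenure differs across variants for reasons unrelated to any effect of the variant itself, and it separately predicts the outcome — a classic confounder. We must compare within user tenure levels.
Within each level — returning users: 40.5% vs 57.8%; reactivated users: 18.0% vs 41.4%; new users: 1.0% vs 6.8% — Variant V is higher every time.

stratified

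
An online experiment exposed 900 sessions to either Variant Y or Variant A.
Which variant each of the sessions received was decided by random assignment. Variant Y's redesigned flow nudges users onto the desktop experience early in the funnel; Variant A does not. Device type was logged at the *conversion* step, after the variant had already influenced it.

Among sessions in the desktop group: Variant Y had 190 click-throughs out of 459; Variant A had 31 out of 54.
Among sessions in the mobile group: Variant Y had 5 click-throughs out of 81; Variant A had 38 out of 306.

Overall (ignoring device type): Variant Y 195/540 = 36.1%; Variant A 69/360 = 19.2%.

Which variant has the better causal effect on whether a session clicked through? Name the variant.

The stratified and pooled comparisons disagree (Variant A wins within each device type; Variant Y wins overall), so the answer turns on the causal role of device type.
Device type is downstream of the variant. One should not condition on a consequence of treatment, so the overall rates are the right comparison.
Pooled: Variant Y 36.1% vs Variant A 19.2%; Variant Y is higher overall.

Variant Y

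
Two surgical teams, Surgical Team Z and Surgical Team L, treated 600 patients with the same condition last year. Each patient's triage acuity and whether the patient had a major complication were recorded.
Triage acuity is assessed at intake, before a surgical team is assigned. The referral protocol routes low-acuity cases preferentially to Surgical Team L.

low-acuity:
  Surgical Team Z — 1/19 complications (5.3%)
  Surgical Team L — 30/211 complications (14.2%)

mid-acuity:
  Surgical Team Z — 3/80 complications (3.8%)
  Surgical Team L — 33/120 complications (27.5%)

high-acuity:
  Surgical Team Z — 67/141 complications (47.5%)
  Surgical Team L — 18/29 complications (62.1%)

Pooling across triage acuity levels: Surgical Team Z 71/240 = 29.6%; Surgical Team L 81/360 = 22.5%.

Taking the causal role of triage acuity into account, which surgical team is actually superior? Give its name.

Here triage acuity is a common cause — it drives both which surgical team a case falls under and the outcome. The crude comparison mixes populations; the stratum-specific rates are the causally relevant ones.
Within each level — low-acuity: 5.3% vs 14.2%; mid-acuity: 3.8% vs 27.5%; high-acuity: 47.5% vs 62.1% — Surgical Team Z is lower every time.

Surgical Team Z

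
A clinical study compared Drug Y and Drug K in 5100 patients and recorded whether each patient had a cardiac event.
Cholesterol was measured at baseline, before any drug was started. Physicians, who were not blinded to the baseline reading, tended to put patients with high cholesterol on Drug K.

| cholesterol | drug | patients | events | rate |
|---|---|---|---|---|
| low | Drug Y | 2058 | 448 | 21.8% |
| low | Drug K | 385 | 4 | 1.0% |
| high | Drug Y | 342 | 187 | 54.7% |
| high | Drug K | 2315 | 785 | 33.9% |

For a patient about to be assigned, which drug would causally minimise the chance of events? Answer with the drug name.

Since cholesterol is a pre-existing factor (not a product of the drug) and it affects the outcome on its own, it is a confounder. The stratified rates, not the pooled rate, identify the causal effect.
Within each level — low: 21.8% vs 1.0%; high: 54.7% vs 33.9% — Drug K is lower every time.

Drug K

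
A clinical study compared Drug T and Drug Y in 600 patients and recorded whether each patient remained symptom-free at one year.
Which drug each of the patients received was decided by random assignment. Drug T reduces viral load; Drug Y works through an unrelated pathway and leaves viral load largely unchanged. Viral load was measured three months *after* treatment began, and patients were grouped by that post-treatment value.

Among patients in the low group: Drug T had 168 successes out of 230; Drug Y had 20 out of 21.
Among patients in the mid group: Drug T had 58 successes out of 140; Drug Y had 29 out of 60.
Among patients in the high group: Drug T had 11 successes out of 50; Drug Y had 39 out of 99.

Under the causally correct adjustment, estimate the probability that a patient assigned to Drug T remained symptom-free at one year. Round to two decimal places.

0.56

The viral load-specific comparison favours Drug Y throughout, but the pooled figures favour Drug T. The question is whether to condition on viral load.
Viral load here is a post-treatment variable shaped by the drug; conditioning on it would introduce bias rather than remove it. The overall comparison is the causal one.
So P(outcome | do(Drug T)) is just the pooled rate for Drug T: 237/420 = 0.564.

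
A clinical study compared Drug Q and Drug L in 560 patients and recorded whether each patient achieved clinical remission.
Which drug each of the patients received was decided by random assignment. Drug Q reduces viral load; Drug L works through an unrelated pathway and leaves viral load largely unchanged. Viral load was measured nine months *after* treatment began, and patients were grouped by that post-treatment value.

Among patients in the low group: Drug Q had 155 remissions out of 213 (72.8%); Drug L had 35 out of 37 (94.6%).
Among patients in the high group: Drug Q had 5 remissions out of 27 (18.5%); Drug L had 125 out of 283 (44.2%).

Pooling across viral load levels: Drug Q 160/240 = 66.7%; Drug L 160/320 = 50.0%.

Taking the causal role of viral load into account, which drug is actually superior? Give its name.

Drug Q

Within every viral load level Drug L has the higher rate, yet pooled Drug Q does — Simpson's reversal.
Because the drug influences viral load, viral load is a post-treatment mediator, not a confounder. Stratifying on it would bias the estimate; the causal effect is the crude pooled difference.
Pooled: Drug Q 66.7% vs Drug L 50.0%; Drug Q is higher overall.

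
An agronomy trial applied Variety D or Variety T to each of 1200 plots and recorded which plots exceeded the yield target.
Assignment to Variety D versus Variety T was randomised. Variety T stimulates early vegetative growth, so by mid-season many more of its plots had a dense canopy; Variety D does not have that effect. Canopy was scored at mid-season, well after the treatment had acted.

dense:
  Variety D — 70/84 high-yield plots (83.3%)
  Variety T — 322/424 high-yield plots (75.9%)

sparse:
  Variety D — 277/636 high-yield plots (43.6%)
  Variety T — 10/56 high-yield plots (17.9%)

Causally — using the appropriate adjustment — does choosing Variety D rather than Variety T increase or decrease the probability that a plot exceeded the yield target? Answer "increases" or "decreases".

Mid-season canopy is downstream of the variety. One should not condition on a consequence of treatment, so the overall rates are the right comparison.
Pooled: Variety D 48.2% vs Variety T 69.2%; Variety T is higher overall.

decreases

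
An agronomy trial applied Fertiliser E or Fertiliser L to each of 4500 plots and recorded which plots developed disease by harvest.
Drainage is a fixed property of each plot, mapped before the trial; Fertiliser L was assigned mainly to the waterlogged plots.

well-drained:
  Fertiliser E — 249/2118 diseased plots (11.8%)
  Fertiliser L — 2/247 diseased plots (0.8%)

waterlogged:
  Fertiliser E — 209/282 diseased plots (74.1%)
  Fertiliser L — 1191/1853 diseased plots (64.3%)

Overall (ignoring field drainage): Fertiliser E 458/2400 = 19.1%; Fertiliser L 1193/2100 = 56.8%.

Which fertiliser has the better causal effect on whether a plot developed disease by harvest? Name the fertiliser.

Field drainage satisfies the back-door criterion: it is not a descendant of the fertiliser, and it blocks the spurious path from fertiliser to outcome. Adjusting for it (i.e., using the within-field drainage rates) gives the causal effect.
Within each level — well-drained: 11.8% vs 0.8%; waterlogged: 74.1% vs 64.3% — Fertiliser L is lower every time.

Fertiliser L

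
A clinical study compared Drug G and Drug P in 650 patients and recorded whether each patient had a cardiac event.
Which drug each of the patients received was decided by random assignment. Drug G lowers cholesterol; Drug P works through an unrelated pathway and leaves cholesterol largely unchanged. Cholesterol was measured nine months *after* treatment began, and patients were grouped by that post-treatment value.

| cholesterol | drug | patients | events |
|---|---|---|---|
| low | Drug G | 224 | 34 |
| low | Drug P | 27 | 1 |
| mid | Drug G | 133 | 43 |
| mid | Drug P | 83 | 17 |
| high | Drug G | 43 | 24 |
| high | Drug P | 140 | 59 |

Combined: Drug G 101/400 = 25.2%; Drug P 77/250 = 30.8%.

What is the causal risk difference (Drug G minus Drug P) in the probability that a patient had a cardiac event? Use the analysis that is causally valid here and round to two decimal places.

-0.06

The stratified and pooled comparisons disagree (Drug P wins within each cholesterol; Drug G wins overall), so the answer turns on the causal role of cholesterol.
The distribution of cholesterol is itself part of what the drug does — it is an intermediate outcome. Holding it fixed would remove that part of the effect; the total effect is the pooled difference.
The causal difference is the pooled difference: 0.253 − 0.308 = -0.056.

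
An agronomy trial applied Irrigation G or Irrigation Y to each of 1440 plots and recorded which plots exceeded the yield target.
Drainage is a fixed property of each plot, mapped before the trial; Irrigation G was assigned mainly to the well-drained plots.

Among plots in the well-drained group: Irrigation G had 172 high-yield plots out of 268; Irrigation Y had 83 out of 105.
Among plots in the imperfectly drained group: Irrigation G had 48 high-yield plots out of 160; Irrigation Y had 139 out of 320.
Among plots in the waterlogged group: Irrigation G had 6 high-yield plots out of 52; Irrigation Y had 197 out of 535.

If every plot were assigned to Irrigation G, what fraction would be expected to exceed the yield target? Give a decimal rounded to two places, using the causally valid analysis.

0.31

Within every field drainage level Irrigation Y has the higher rate, yet pooled Irrigation G does — Simpson's reversal.
Field drainage differs across irrigations for reasons unrelated to any effect of the irrigation itself, and it separately predicts the outcome — a classic confounder. We must compare within field drainage levels.
Standardising Irrigation G to the population field drainage mix: 0.259·172/268 + 0.333·48/160 + 0.408·6/52 = 0.313.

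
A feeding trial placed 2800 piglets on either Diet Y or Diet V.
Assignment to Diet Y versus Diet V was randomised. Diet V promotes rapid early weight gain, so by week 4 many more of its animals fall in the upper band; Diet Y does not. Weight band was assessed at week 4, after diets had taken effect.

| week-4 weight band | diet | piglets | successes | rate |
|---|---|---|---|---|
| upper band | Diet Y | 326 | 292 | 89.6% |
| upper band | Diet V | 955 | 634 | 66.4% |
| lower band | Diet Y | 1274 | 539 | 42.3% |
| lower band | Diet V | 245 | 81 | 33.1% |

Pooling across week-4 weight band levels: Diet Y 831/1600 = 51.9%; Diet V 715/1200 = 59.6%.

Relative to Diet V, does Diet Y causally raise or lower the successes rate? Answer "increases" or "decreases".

decreases

The week-4 weight band-specific comparison favours Diet Y throughout, but the pooled figures favour Diet V. The question is whether to condition on week-4 weight band.
Stratifying would compare diets among piglets the diets themselves sorted into week-4 weight band groups — a form of selection on an intermediate. The unconditioned pooled rates give the total causal effect.
Pooled: Diet Y 51.9% vs Diet V 59.6%; Diet V is higher overall.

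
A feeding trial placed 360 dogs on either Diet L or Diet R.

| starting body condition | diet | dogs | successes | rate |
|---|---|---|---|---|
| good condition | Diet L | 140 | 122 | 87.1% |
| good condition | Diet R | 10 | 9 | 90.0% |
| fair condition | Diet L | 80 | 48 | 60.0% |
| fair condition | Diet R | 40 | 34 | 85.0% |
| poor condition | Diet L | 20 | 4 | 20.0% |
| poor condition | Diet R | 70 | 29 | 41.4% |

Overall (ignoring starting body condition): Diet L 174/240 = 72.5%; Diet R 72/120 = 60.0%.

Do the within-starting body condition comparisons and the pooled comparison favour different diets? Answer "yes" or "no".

Within each starting body condition level (good condition 87.1% vs 90.0%; fair condition 60.0% vs 85.0%; poor condition 20.0% vs 41.4%), Diet R has the higher rate every time. Pooled: 72.5% vs 60.0% — Diet L has the higher rate overall. The two comparisons disagree.

yes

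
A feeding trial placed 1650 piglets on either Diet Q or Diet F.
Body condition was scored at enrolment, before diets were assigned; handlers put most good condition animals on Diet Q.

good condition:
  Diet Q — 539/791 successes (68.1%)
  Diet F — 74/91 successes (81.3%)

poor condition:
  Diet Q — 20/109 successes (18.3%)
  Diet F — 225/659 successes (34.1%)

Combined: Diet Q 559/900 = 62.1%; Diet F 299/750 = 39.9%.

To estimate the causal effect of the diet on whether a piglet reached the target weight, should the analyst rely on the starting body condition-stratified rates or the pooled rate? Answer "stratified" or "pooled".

Starting body condition is set before the diet has any effect — it is not caused by the diet — and it independently drives the outcome. That makes it a confounder, so the causal comparison is within starting body condition levels.
Within each level — good condition: 68.1% vs 81.3%; poor condition: 18.3% vs 34.1% — Diet F is higher every time.

stratified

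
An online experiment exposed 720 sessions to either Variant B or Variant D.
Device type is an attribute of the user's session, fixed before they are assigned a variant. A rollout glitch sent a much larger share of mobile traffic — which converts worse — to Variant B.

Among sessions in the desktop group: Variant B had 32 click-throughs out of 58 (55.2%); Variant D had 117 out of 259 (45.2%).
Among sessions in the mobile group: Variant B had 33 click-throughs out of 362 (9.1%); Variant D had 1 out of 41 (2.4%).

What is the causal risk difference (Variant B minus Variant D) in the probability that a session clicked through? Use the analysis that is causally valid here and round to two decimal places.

+0.08

Device type differs across variants for reasons unrelated to any effect of the variant itself, and it separately predicts the outcome — a classic confounder. We must compare within device type levels.
Adjusting over the population distribution of device type: 0.440·(0.552−0.452) + 0.560·(0.091−0.024) = +0.081.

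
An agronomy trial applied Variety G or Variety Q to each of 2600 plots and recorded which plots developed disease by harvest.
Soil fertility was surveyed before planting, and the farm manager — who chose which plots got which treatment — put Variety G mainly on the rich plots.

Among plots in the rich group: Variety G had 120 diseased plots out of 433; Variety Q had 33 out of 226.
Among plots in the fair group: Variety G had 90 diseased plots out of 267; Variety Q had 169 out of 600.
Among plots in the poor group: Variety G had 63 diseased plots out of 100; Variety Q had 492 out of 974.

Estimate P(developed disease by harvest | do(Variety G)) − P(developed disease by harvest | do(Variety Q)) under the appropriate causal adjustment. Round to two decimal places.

Within every soil fertility level Variety Q has the lower rate, yet pooled Variety G does — Simpson's reversal.
The imbalance in soil fertility arose from how plots were allocated, not from anything the variety did; and soil fertility independently affects the outcome. The pooled gap is confounded — condition on soil fertility.
Adjusting over the population distribution of soil fertility: 0.253·(0.277−0.146) + 0.333·(0.337−0.282) + 0.413·(0.630−0.505) = +0.103.

+0.10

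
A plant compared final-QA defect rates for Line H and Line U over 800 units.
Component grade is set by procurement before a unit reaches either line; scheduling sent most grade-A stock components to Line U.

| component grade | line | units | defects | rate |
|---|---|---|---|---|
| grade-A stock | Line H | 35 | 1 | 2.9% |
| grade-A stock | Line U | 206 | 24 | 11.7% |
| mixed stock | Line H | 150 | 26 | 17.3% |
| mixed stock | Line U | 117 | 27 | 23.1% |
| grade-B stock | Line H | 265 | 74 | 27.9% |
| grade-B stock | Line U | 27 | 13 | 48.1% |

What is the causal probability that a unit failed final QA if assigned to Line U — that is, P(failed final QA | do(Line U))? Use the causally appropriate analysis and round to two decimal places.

0.29

The stratified and pooled comparisons disagree (Line H wins within each component grade; Line U wins overall), so the answer turns on the causal role of component grade.
Here component grade is a common cause — it drives both which line a case falls under and the outcome. The crude comparison mixes populations; the stratum-specific rates are the causally relevant ones.
Standardising Line U to the population component grade mix: 0.301·24/206 + 0.334·27/117 + 0.365·13/27 = 0.288.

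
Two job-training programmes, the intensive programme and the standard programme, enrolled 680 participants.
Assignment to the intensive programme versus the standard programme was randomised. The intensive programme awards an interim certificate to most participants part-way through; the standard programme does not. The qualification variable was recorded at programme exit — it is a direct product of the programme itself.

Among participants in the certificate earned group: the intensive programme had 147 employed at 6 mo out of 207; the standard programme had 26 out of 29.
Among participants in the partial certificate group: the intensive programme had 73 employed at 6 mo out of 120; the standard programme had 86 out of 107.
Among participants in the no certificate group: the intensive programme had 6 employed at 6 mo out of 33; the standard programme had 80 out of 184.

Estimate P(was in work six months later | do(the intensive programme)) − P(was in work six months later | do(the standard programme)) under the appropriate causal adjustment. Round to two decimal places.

+0.03

Qualification attained during the programme is downstream of the programme. One should not condition on a consequence of treatment, so the overall rates are the right comparison.
The causal difference is the pooled difference: 0.628 − 0.600 = +0.028.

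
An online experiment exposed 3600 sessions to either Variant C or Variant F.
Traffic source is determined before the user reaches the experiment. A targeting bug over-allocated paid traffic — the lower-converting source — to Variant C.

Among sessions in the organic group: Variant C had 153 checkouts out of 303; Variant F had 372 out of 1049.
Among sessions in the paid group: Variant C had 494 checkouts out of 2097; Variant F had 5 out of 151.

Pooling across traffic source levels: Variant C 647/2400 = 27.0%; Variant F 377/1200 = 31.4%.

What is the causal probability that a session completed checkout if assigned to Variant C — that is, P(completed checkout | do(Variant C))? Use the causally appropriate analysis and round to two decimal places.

Here traffic source is a common cause — it drives both which variant a case falls under and the outcome. The crude comparison mixes populations; the stratum-specific rates are the causally relevant ones.
Standardising Variant C to the population traffic source mix: 0.376·153/303 + 0.624·494/2097 = 0.337.

0.34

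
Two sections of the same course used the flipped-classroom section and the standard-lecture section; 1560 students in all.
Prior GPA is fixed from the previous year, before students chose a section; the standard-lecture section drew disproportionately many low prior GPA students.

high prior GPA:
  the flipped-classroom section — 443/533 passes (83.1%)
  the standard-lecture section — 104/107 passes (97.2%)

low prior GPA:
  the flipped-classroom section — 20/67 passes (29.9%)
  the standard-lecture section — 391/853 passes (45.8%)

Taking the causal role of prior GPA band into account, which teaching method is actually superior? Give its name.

Prior GPA band is set before the teaching method has any effect — it is not caused by the teaching method — and it independently drives the outcome. That makes it a confounder, so the causal comparison is within prior GPA band levels.
Within each level — high prior GPA: 83.1% vs 97.2%; low prior GPA: 29.9% vs 45.8% — the standard-lecture section is higher every time.

the standard-lecture section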